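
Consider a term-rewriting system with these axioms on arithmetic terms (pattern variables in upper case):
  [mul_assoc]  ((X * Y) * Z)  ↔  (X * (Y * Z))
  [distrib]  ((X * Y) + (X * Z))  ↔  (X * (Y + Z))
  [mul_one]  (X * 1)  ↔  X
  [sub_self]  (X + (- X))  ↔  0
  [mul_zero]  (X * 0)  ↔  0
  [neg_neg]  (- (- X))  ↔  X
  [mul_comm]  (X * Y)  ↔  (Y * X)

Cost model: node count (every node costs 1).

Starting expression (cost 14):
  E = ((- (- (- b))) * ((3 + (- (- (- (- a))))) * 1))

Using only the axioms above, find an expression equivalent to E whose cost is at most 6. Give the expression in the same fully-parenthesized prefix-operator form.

step 1: neg_neg (→) rewrites (- (- (- a))) into (- a), now ((- (- (- b))) * ((3 + (- (- a))) * 1))
step 2: neg_neg (→) rewrites (- (- a)) into a, now ((- (- (- b))) * ((3 + a) * 1))
step 3: neg_neg (→) rewrites (- (- (- b))) into (- b), now ((- b) * ((3 + a) * 1))
step 4: mul_one (→) rewrites ((3 + a) * 1) into (3 + a), reaching cost 6 (bound 6)

((- b) * (3 + a))   [cost 6]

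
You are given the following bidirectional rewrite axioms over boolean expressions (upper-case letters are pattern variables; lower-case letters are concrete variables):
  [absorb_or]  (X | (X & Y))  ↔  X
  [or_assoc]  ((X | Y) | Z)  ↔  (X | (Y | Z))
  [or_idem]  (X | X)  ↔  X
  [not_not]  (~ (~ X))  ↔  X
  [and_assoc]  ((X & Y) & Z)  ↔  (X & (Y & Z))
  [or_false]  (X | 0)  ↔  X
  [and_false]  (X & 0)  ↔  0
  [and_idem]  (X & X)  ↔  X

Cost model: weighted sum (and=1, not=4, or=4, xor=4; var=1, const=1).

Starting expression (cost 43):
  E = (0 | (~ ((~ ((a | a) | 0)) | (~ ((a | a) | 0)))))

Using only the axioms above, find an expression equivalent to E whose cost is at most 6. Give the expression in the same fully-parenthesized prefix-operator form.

(0 | a)   [cost 6]

1. [or_idem →] ((~ ((a | a) | 0)) | (~ ((a | a) | 0)))  →  (~ ((a | a) | 0));  E = (0 | (~ (~ ((a | a) | 0))))
2. [or_false →] ((a | a) | 0)  →  (a | a);  E = (0 | (~ (~ (a | a))))
3. [or_idem →] (a | a)  →  a;  E = (0 | (~ (~ a)))
4. [not_not →] (~ (~ a))  →  a;  cost 6 ≤ 6, done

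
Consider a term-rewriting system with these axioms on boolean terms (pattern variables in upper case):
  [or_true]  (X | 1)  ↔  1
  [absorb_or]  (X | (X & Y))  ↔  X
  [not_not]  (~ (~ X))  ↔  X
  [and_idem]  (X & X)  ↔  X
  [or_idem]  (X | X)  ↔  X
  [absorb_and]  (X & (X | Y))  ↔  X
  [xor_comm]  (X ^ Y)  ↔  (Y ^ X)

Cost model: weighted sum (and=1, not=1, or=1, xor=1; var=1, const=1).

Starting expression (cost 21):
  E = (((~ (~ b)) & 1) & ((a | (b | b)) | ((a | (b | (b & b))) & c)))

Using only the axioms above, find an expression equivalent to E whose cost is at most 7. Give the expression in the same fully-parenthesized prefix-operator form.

((b & 1) & (a | b))   [cost 7]

(1) (b & b)  =[and_idem →]=  b    ⊢ (((~ (~ b)) & 1) & ((a | (b | b)) | ((a | (b | b)) & c)))
(2) ((a | (b | b)) | ((a | (b | b)) & c))  =[absorb_or →]=  (a | (b | b))    ⊢ (((~ (~ b)) & 1) & (a | (b | b)))
(3) (b | b)  =[or_idem →]=  b    ⊢ (((~ (~ b)) & 1) & (a | b))
(4) (~ (~ b))  =[not_not →]=  b    ⊢ cost 7, within 7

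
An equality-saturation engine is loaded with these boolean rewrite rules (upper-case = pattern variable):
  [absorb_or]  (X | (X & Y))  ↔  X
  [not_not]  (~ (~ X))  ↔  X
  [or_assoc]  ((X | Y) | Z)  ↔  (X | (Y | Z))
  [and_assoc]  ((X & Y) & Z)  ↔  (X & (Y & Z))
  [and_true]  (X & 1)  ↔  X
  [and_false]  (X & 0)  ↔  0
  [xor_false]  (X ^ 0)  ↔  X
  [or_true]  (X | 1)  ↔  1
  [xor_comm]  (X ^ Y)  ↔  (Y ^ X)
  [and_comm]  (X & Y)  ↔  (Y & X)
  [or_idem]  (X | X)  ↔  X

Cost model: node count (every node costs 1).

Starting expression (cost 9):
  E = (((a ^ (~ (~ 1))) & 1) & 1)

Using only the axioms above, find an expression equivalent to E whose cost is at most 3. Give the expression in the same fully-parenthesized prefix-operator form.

(a ^ 1)   [cost 3]

(1) (~ (~ 1))  =[not_not →]=  1    ⊢ (((a ^ 1) & 1) & 1)
(2) ((a ^ 1) & 1)  =[and_true →]=  (a ^ 1)    ⊢ ((a ^ 1) & 1)
(3) ((a ^ 1) & 1)  =[and_true →]=  (a ^ 1)    ⊢ cost 3, within 3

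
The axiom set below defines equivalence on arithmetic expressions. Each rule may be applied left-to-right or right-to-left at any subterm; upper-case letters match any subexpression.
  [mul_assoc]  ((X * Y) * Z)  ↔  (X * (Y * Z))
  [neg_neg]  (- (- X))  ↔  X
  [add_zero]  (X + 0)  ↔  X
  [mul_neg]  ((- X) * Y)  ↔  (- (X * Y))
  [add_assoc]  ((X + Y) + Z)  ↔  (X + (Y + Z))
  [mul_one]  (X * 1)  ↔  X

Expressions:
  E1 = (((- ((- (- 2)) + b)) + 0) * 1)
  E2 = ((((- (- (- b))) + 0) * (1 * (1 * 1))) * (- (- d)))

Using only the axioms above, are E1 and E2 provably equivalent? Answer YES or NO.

NO

Every axiom is a valid identity, so a rewrite proof would force E1 and E2 to agree under every assignment.
At b=0, d=0: E1 = -2 but E2 = 0; they differ, so no derivation exists.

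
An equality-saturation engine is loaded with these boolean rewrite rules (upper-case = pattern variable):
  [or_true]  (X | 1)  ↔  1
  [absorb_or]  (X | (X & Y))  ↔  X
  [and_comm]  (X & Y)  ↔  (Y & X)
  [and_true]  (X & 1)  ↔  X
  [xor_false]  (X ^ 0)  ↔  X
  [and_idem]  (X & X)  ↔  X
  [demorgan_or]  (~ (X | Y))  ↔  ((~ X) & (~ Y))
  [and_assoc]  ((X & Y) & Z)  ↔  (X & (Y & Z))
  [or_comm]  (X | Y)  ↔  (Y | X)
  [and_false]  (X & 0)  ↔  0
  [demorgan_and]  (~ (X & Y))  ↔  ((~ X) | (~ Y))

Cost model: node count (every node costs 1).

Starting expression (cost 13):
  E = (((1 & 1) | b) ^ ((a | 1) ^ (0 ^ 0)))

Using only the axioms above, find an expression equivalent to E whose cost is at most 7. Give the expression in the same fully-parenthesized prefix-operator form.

((1 | b) ^ (a | 1))   [cost 7]

(1) (1 & 1)  =[and_true →]=  1    ⊢ ((1 | b) ^ ((a | 1) ^ (0 ^ 0)))
(2) (0 ^ 0)  =[xor_false →]=  0    ⊢ ((1 | b) ^ ((a | 1) ^ 0))
(3) ((a | 1) ^ 0)  =[xor_false →]=  (a | 1)    ⊢ cost 7, within 7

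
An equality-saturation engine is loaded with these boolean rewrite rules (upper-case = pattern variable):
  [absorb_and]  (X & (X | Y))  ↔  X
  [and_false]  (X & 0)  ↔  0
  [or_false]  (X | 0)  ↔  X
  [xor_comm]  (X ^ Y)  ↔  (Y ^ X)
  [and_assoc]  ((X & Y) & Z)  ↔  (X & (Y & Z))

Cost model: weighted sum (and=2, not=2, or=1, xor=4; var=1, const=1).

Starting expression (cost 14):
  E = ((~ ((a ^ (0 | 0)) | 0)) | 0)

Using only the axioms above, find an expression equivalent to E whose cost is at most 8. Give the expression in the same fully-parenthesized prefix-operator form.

1. [or_false →] ((a ^ (0 | 0)) | 0)  →  (a ^ (0 | 0));  E = ((~ (a ^ (0 | 0))) | 0)
2. [or_false →] ((~ (a ^ (0 | 0))) | 0)  →  (~ (a ^ (0 | 0)))
3. [or_false →] (0 | 0)  →  0;  cost 8 ≤ 8, done

(~ (a ^ 0))   [cost 8]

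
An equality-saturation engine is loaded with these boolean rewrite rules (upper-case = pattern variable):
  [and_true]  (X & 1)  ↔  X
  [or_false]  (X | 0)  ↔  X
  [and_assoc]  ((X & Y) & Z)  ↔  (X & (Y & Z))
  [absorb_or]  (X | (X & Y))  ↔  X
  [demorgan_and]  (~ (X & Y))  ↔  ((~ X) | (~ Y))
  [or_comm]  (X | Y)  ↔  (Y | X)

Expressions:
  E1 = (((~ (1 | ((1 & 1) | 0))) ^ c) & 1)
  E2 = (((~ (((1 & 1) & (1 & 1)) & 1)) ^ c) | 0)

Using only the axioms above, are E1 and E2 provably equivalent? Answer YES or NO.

YES

(1) (((~ (1 | ((1 & 1) | 0))) ^ c) & 1)  =[and_true →]=  ((~ (1 | ((1 & 1) | 0))) ^ c)
(2) ((1 & 1) | 0)  =[or_false →]=  (1 & 1)    ⊢ ((~ (1 | (1 & 1))) ^ c)
(3) (1 | (1 & 1))  =[absorb_or →]=  1    ⊢ ((~ 1) ^ c)
(4) 1  =[and_true ←]=  (1 & 1)    ⊢ ((~ (1 & 1)) ^ c)
(5) (1 & 1)  =[and_true ←]=  ((1 & 1) & 1)    ⊢ ((~ ((1 & 1) & 1)) ^ c)
(6) 1  =[and_true ←]=  (1 & 1)    ⊢ ((~ ((1 & (1 & 1)) & 1)) ^ c)
(7) 1  =[and_true ←]=  (1 & 1)    ⊢ ((~ (((1 & 1) & (1 & 1)) & 1)) ^ c)
(8) ((~ (((1 & 1) & (1 & 1)) & 1)) ^ c)  =[or_false ←]=  (((~ (((1 & 1) & (1 & 1)) & 1)) ^ c) | 0)    ⊢ E2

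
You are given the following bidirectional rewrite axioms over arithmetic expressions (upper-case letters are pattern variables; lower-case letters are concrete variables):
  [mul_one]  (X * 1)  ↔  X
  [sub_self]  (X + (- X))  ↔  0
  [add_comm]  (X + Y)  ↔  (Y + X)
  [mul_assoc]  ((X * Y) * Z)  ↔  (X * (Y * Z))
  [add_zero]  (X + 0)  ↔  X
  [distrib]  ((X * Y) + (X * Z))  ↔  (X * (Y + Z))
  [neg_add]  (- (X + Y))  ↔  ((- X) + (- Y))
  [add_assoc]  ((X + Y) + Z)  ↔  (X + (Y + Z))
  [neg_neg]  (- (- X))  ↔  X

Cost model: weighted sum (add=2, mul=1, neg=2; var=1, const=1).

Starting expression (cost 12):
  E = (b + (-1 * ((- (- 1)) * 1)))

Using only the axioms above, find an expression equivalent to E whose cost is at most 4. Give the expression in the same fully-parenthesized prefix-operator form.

(b + -1)   [cost 4]

1. [neg_neg →] (- (- 1))  →  1;  E = (b + (-1 * (1 * 1)))
2. [mul_one →] (1 * 1)  →  1;  E = (b + (-1 * 1))
3. [mul_one →] (-1 * 1)  →  -1;  cost 4 ≤ 4, done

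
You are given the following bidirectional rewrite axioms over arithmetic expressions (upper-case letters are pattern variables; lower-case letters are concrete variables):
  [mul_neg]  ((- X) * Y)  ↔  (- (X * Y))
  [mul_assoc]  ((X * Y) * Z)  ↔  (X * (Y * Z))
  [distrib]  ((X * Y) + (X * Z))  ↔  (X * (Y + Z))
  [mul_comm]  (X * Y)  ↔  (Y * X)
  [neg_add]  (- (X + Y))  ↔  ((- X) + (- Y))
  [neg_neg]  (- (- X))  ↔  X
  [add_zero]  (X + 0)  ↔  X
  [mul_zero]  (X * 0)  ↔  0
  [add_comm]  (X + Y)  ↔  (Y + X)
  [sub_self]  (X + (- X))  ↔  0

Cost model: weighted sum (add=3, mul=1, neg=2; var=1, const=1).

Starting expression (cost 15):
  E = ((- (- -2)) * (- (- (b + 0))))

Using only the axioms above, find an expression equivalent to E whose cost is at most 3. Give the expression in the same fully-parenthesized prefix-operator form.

step 1: add_zero (→) rewrites (b + 0) into b, now ((- (- -2)) * (- (- b)))
step 2: neg_neg (→) rewrites (- (- b)) into b, now ((- (- -2)) * b)
step 3: neg_neg (→) rewrites (- (- -2)) into -2, reaching cost 3 (bound 3)

(-2 * b)   [cost 3]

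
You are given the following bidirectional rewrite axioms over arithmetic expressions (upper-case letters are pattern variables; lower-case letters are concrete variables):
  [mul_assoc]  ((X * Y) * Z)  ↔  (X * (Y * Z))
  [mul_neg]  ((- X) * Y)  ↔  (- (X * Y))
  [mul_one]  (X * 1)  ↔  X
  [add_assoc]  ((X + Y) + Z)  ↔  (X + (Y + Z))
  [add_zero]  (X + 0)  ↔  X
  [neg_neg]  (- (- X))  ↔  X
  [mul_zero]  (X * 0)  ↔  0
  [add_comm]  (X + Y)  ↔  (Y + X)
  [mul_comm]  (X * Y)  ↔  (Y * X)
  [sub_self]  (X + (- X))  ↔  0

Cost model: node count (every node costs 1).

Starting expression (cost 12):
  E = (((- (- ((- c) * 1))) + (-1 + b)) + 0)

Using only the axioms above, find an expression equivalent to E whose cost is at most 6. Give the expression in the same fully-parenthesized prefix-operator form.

1. [mul_one →] ((- c) * 1)  →  (- c);  E = (((- (- (- c))) + (-1 + b)) + 0)
2. [add_zero →] (((- (- (- c))) + (-1 + b)) + 0)  →  ((- (- (- c))) + (-1 + b))
3. [neg_neg →] (- (- (- c)))  →  (- c);  cost 6 ≤ 6, done

((- c) + (-1 + b))   [cost 6]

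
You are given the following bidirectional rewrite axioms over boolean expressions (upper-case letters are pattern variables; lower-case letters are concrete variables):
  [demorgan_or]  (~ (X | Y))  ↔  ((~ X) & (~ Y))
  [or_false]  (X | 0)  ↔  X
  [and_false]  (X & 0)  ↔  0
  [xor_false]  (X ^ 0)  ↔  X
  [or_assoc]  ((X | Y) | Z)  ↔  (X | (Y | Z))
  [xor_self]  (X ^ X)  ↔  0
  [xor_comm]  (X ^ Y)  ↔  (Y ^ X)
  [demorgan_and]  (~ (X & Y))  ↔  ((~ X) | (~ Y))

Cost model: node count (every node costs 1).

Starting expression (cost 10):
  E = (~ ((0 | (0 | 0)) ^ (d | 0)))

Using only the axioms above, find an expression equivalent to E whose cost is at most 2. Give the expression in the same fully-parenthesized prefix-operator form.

(~ d)   [cost 2]

step 1: or_false (→) rewrites (0 | 0) into 0, now (~ ((0 | 0) ^ (d | 0)))
step 2: xor_comm (→) rewrites ((0 | 0) ^ (d | 0)) into ((d | 0) ^ (0 | 0)), now (~ ((d | 0) ^ (0 | 0)))
step 3: or_false (→) rewrites (0 | 0) into 0, now (~ ((d | 0) ^ 0))
step 4: or_false (→) rewrites (d | 0) into d, now (~ (d ^ 0))
step 5: xor_false (→) rewrites (d ^ 0) into d, reaching cost 2 (bound 2)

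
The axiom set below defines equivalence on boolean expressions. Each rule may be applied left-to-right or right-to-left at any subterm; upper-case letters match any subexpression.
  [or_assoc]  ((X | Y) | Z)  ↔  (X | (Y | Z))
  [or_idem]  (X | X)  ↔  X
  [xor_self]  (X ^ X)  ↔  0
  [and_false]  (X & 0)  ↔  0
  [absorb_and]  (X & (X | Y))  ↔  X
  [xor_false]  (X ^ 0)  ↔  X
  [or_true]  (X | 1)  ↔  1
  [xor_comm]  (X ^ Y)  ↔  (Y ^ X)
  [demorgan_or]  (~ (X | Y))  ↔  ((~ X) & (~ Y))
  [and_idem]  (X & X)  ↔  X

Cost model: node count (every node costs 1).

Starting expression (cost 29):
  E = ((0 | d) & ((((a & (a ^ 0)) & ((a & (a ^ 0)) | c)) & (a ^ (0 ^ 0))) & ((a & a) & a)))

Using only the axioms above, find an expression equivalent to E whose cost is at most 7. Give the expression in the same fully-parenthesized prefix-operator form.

(1) ((a & (a ^ 0)) & ((a & (a ^ 0)) | c))  =[absorb_and →]=  (a & (a ^ 0))    ⊢ ((0 | d) & (((a & (a ^ 0)) & (a ^ (0 ^ 0))) & ((a & a) & a)))
(2) (0 ^ 0)  =[xor_false →]=  0    ⊢ ((0 | d) & (((a & (a ^ 0)) & (a ^ 0)) & ((a & a) & a)))
(3) (a ^ 0)  =[xor_false →]=  a    ⊢ ((0 | d) & (((a & a) & (a ^ 0)) & ((a & a) & a)))
(4) (a ^ 0)  =[xor_false →]=  a    ⊢ ((0 | d) & (((a & a) & a) & ((a & a) & a)))
(5) (((a & a) & a) & ((a & a) & a))  =[and_idem →]=  ((a & a) & a)    ⊢ ((0 | d) & ((a & a) & a))
(6) (a & a)  =[and_idem →]=  a    ⊢ cost 7, within 7

((0 | d) & (a & a))   [cost 7]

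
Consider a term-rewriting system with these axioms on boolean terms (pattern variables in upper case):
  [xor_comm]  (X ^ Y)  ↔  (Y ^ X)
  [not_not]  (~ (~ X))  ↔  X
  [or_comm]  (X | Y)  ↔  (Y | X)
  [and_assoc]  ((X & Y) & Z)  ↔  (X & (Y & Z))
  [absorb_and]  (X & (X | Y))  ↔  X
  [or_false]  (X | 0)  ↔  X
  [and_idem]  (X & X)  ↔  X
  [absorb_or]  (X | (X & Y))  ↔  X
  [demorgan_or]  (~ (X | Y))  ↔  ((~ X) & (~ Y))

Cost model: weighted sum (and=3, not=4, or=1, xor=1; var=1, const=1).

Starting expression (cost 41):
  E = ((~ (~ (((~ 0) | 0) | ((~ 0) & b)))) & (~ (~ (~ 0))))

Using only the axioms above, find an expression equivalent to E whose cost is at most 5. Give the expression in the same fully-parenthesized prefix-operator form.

step 1: not_not (→) rewrites (~ (~ (((~ 0) | 0) | ((~ 0) & b)))) into (((~ 0) | 0) | ((~ 0) & b)), now ((((~ 0) | 0) | ((~ 0) & b)) & (~ (~ (~ 0))))
step 2: or_false (→) rewrites ((~ 0) | 0) into (~ 0), now (((~ 0) | ((~ 0) & b)) & (~ (~ (~ 0))))
step 3: not_not (→) rewrites (~ (~ (~ 0))) into (~ 0), now (((~ 0) | ((~ 0) & b)) & (~ 0))
step 4: absorb_or (→) rewrites ((~ 0) | ((~ 0) & b)) into (~ 0), now ((~ 0) & (~ 0))
step 5: and_idem (→) rewrites ((~ 0) & (~ 0)) into (~ 0), reaching cost 5 (bound 5)

(~ 0)   [cost 5]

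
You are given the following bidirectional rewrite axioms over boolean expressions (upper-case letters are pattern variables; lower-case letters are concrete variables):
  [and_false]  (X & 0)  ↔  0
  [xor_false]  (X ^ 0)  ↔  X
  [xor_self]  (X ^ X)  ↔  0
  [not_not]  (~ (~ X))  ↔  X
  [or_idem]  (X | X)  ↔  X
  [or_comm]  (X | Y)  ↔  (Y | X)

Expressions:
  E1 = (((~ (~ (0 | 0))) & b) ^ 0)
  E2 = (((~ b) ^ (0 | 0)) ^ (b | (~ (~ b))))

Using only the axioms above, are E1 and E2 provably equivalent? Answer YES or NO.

NO

All listed rules preserve value, hence provable equivalence implies equal values everywhere; look for a separating assignment.
b=0 gives E1 ↦ 0, E2 ↦ 1; values differ ⇒ not provably equivalent.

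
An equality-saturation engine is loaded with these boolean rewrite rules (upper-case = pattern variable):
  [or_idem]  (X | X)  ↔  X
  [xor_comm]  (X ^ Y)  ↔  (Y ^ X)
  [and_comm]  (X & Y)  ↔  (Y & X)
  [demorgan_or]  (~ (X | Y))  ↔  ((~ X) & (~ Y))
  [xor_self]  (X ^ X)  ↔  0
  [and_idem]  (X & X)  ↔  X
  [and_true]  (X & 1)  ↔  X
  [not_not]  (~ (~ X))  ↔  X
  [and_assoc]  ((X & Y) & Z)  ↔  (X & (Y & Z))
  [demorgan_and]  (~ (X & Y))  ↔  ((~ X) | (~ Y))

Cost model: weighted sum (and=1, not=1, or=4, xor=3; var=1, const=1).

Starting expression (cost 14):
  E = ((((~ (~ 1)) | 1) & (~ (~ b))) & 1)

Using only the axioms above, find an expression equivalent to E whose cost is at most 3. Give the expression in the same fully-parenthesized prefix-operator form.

(1 & b)   [cost 3]

step 1: and_true (→) rewrites ((((~ (~ 1)) | 1) & (~ (~ b))) & 1) into (((~ (~ 1)) | 1) & (~ (~ b)))
step 2: not_not (→) rewrites (~ (~ 1)) into 1, now ((1 | 1) & (~ (~ b)))
step 3: or_idem (→) rewrites (1 | 1) into 1, now (1 & (~ (~ b)))
step 4: not_not (→) rewrites (~ (~ b)) into b, reaching cost 3 (bound 3)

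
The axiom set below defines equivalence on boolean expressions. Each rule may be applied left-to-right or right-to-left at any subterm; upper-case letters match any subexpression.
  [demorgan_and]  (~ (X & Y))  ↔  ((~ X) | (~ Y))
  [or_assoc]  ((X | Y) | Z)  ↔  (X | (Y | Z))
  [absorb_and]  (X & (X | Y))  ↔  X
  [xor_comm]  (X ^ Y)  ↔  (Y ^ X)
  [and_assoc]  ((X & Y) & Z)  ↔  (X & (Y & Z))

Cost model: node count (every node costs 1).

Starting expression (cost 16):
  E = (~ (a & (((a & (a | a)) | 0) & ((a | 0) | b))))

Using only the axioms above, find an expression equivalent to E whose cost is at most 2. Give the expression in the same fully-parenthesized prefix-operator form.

(~ a)   [cost 2]

step 1: absorb_and (→) rewrites (a & (a | a)) into a, now (~ (a & ((a | 0) & ((a | 0) | b))))
step 2: absorb_and (→) rewrites ((a | 0) & ((a | 0) | b)) into (a | 0), now (~ (a & (a | 0)))
step 3: absorb_and (→) rewrites (a & (a | 0)) into a, reaching cost 2 (bound 2)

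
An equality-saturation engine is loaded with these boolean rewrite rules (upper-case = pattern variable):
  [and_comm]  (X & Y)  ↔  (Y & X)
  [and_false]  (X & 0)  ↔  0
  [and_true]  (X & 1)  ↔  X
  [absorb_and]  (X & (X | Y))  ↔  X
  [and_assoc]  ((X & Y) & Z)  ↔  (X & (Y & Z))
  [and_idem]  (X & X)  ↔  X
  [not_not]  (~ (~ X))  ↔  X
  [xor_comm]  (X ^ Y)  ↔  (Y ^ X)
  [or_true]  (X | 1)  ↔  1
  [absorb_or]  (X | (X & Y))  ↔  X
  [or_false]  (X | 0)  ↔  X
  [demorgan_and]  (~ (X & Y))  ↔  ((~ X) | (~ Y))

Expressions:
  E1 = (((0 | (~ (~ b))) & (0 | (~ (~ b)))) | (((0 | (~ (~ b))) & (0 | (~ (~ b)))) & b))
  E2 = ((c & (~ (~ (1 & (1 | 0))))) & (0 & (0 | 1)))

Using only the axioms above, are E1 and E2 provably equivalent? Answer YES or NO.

All listed rules preserve value, hence provable equivalence implies equal values everywhere; look for a separating assignment.
b=1, c=0 gives E1 ↦ 1, E2 ↦ 0; values differ ⇒ not provably equivalent.

NO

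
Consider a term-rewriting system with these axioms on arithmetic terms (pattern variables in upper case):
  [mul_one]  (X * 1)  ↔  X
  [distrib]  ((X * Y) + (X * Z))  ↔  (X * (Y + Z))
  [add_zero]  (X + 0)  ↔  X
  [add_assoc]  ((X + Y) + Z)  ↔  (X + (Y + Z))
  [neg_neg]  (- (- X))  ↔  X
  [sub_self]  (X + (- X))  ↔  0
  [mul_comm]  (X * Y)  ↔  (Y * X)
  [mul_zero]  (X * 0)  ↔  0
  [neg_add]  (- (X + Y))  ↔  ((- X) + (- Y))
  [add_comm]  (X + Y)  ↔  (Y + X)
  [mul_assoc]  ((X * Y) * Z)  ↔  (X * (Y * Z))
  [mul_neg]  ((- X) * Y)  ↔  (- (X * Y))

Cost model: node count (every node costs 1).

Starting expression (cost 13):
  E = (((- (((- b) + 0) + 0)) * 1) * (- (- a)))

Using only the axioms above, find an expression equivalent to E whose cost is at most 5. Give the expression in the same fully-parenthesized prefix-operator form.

((b * 1) * a)   [cost 5]

step 1: add_zero (→) rewrites (((- b) + 0) + 0) into ((- b) + 0), now (((- ((- b) + 0)) * 1) * (- (- a)))
step 2: add_zero (→) rewrites ((- b) + 0) into (- b), now (((- (- b)) * 1) * (- (- a)))
step 3: neg_neg (→) rewrites (- (- b)) into b, now ((b * 1) * (- (- a)))
step 4: neg_neg (→) rewrites (- (- a)) into a, reaching cost 5 (bound 5)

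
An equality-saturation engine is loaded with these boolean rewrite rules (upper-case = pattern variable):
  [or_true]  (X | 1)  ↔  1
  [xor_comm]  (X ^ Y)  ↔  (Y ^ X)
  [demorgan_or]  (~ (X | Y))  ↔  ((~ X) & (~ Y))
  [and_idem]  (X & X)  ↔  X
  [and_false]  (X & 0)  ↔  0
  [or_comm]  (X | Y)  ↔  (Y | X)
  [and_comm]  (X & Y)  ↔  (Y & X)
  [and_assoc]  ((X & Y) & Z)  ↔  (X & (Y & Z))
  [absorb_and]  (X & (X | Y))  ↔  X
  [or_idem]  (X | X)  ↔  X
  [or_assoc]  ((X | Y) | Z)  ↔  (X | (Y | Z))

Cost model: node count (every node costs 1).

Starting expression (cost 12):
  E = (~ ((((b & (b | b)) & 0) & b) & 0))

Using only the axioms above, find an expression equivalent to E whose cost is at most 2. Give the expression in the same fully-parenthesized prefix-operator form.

(~ 0)   [cost 2]

step 1: absorb_and (→) rewrites (b & (b | b)) into b, now (~ (((b & 0) & b) & 0))
step 2: and_assoc (→) rewrites (((b & 0) & b) & 0) into ((b & 0) & (b & 0)), now (~ ((b & 0) & (b & 0)))
step 3: and_idem (→) rewrites ((b & 0) & (b & 0)) into (b & 0), now (~ (b & 0))
step 4: and_false (→) rewrites (b & 0) into 0, reaching cost 2 (bound 2)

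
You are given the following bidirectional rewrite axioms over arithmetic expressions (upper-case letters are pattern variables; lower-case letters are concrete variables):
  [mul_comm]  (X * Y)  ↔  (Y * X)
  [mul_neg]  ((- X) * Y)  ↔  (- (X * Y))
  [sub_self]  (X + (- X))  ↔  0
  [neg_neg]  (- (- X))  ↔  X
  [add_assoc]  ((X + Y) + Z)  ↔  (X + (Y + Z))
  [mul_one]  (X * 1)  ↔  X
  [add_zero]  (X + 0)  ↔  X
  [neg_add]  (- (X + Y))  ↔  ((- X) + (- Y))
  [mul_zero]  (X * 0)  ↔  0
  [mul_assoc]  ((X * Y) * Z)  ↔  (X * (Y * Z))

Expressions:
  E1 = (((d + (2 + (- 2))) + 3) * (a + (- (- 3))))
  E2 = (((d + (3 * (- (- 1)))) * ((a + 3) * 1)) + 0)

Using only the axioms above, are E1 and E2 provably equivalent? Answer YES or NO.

YES

(1) (- (- 3))  =[neg_neg →]=  3    ⊢ (((d + (2 + (- 2))) + 3) * (a + 3))
(2) (2 + (- 2))  =[sub_self →]=  0    ⊢ (((d + 0) + 3) * (a + 3))
(3) (d + 0)  =[add_zero →]=  d    ⊢ ((d + 3) * (a + 3))
(4) (a + 3)  =[mul_one ←]=  ((a + 3) * 1)    ⊢ ((d + 3) * ((a + 3) * 1))
(5) 3  =[mul_one ←]=  (3 * 1)    ⊢ ((d + (3 * 1)) * ((a + 3) * 1))
(6) ((d + (3 * 1)) * ((a + 3) * 1))  =[add_zero ←]=  (((d + (3 * 1)) * ((a + 3) * 1)) + 0)
(7) 1  =[neg_neg ←]=  (- (- 1))    ⊢ E2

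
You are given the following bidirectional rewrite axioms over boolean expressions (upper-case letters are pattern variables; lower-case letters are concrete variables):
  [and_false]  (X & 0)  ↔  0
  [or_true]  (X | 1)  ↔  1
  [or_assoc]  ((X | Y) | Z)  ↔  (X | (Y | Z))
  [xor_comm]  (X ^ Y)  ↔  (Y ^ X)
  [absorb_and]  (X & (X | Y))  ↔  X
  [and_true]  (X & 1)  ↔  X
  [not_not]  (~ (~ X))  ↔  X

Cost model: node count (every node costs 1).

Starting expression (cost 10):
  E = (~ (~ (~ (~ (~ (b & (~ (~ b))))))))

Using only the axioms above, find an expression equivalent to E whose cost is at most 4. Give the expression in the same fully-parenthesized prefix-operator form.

step 1: not_not (→) rewrites (~ (~ (~ (~ (~ (b & (~ (~ b)))))))) into (~ (~ (~ (b & (~ (~ b))))))
step 2: not_not (→) rewrites (~ (~ (b & (~ (~ b))))) into (b & (~ (~ b))), now (~ (b & (~ (~ b))))
step 3: not_not (→) rewrites (~ (~ b)) into b, reaching cost 4 (bound 4)

(~ (b & b))   [cost 4]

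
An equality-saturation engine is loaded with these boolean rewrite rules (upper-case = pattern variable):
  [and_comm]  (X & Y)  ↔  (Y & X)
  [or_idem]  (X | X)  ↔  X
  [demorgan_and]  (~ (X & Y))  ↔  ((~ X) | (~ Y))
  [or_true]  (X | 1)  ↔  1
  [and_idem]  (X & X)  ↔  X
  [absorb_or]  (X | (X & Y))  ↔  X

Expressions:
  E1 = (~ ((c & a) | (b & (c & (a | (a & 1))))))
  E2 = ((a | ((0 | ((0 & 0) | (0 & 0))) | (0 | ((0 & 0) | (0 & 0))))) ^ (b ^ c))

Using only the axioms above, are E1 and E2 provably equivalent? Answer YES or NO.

NO

Every axiom is a valid identity, so a rewrite proof would force E1 and E2 to agree under every assignment.
At a=0, b=0, c=0: E1 = 1 but E2 = 0; they differ, so no derivation exists.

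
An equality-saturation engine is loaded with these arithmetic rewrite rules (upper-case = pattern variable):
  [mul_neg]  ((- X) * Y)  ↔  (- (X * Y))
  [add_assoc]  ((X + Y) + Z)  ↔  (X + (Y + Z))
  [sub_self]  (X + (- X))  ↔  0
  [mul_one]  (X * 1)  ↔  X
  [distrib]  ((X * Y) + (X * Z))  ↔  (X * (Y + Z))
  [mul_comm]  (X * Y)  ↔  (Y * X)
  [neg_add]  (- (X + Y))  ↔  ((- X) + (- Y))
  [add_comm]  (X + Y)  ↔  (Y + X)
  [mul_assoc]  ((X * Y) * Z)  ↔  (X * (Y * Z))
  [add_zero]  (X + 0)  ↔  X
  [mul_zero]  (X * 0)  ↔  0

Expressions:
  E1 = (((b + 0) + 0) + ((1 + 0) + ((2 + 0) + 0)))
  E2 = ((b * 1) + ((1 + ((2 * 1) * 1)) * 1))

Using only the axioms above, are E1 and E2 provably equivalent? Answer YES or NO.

YES

(1) (2 + 0)  =[add_zero →]=  2    ⊢ (((b + 0) + 0) + ((1 + 0) + (2 + 0)))
(2) (2 + 0)  =[add_zero →]=  2    ⊢ (((b + 0) + 0) + ((1 + 0) + 2))
(3) (1 + 0)  =[add_zero →]=  1    ⊢ (((b + 0) + 0) + (1 + 2))
(4) (b + 0)  =[add_zero →]=  b    ⊢ ((b + 0) + (1 + 2))
(5) (b + 0)  =[add_zero →]=  b    ⊢ (b + (1 + 2))
(6) b  =[mul_one ←]=  (b * 1)    ⊢ ((b * 1) + (1 + 2))
(7) 2  =[mul_one ←]=  (2 * 1)    ⊢ ((b * 1) + (1 + (2 * 1)))
(8) (2 * 1)  =[mul_one ←]=  ((2 * 1) * 1)    ⊢ ((b * 1) + (1 + ((2 * 1) * 1)))
(9) (1 + ((2 * 1) * 1))  =[mul_one ←]=  ((1 + ((2 * 1) * 1)) * 1)    ⊢ E2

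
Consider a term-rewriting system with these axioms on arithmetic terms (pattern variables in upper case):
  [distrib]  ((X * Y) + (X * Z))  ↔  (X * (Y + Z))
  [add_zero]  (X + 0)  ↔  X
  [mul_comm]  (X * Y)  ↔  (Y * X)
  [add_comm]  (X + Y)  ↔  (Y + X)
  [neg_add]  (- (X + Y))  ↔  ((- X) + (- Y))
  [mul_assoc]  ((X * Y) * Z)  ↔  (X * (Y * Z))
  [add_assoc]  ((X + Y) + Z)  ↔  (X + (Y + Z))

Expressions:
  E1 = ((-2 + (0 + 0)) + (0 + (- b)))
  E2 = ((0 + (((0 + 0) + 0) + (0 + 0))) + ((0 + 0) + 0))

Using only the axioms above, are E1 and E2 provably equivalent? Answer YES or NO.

NO

All listed rules preserve value, hence provable equivalence implies equal values everywhere; look for a separating assignment.
b=0 gives E1 ↦ -2, E2 ↦ 0; values differ ⇒ not provably equivalent.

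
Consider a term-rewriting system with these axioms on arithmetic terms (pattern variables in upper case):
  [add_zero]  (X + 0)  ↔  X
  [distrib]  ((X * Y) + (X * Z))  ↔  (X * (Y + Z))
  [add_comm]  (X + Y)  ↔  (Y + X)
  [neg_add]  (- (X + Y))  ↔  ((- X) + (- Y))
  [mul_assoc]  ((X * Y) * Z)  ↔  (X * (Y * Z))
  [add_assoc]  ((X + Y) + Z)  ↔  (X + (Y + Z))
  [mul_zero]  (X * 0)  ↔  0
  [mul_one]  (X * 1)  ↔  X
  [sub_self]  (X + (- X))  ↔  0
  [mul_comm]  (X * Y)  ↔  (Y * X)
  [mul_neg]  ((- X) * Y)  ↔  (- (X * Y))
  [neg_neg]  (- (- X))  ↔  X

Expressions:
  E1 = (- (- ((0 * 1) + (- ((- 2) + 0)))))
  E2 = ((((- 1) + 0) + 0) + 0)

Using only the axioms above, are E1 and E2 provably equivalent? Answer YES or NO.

Every axiom is a valid identity, so a rewrite proof would force E1 and E2 to agree under every assignment.
At the empty assignment (no variables occur): E1 = 2 but E2 = -1; they differ, so no derivation exists.

NO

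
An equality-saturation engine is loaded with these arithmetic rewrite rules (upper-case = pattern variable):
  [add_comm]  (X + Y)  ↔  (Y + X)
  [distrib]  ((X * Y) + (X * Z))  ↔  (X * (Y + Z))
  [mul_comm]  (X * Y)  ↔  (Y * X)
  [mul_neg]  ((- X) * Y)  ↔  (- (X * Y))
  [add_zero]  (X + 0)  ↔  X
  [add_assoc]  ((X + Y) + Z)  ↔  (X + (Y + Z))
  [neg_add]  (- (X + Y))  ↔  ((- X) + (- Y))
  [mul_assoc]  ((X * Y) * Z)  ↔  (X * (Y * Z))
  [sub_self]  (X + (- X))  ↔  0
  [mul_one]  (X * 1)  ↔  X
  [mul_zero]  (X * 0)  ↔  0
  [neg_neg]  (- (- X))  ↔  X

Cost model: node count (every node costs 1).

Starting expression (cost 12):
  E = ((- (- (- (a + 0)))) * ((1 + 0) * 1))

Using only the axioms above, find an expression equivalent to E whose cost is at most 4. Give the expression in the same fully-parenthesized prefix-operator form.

1. [neg_neg →] (- (- (- (a + 0))))  →  (- (a + 0));  E = ((- (a + 0)) * ((1 + 0) * 1))
2. [add_zero →] (1 + 0)  →  1;  E = ((- (a + 0)) * (1 * 1))
3. [mul_one →] (1 * 1)  →  1;  E = ((- (a + 0)) * 1)
4. [mul_one →] ((- (a + 0)) * 1)  →  (- (a + 0));  cost 4 ≤ 4, done

(- (a + 0))   [cost 4]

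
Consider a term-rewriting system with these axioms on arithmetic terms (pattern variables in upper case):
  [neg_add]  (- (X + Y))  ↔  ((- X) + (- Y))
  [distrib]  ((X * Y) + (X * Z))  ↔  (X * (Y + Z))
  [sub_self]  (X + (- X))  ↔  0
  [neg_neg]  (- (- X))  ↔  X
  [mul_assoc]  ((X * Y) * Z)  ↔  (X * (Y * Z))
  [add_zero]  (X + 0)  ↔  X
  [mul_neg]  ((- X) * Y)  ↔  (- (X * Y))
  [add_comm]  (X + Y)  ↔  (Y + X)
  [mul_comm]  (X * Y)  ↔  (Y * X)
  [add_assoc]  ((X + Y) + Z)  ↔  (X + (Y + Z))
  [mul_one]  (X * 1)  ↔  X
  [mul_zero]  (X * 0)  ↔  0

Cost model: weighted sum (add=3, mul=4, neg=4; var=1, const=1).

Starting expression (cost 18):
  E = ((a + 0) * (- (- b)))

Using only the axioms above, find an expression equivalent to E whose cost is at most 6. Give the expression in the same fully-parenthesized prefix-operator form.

(b * a)   [cost 6]

(1) ((a + 0) * (- (- b)))  =[mul_comm →]=  ((- (- b)) * (a + 0))
(2) (- (- b))  =[neg_neg →]=  b    ⊢ (b * (a + 0))
(3) (a + 0)  =[add_zero →]=  a    ⊢ cost 6, within 6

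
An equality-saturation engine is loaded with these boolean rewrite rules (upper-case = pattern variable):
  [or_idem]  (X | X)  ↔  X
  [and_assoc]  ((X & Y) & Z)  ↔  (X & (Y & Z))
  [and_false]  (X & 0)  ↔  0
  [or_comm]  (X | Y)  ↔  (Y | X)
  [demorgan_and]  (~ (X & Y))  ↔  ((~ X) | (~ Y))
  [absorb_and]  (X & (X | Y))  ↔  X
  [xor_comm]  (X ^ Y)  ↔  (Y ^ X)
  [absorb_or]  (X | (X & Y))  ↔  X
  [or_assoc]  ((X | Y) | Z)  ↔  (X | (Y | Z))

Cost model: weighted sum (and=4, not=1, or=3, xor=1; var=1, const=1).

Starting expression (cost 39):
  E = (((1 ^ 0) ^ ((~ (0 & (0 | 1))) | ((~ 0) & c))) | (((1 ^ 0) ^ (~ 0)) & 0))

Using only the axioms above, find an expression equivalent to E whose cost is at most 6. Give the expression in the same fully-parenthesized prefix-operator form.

step 1: absorb_and (→) rewrites (0 & (0 | 1)) into 0, now (((1 ^ 0) ^ ((~ 0) | ((~ 0) & c))) | (((1 ^ 0) ^ (~ 0)) & 0))
step 2: absorb_or (→) rewrites ((~ 0) | ((~ 0) & c)) into (~ 0), now (((1 ^ 0) ^ (~ 0)) | (((1 ^ 0) ^ (~ 0)) & 0))
step 3: absorb_or (→) rewrites (((1 ^ 0) ^ (~ 0)) | (((1 ^ 0) ^ (~ 0)) & 0)) into ((1 ^ 0) ^ (~ 0)), reaching cost 6 (bound 6)

((1 ^ 0) ^ (~ 0))   [cost 6]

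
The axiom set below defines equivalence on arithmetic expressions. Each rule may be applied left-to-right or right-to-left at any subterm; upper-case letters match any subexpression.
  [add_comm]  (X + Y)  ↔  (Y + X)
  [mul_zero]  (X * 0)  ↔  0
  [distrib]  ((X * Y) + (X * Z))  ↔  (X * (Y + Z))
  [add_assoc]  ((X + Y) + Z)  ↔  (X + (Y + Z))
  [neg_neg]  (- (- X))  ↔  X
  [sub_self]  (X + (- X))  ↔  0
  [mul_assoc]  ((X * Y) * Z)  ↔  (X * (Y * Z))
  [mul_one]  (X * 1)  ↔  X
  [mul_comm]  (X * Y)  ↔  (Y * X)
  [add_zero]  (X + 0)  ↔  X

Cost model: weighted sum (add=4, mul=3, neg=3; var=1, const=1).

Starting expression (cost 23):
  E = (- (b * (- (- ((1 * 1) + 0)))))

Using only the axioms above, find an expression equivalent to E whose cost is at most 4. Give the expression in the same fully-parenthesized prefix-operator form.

(- b)   [cost 4]

1. [mul_one →] (1 * 1)  →  1;  E = (- (b * (- (- (1 + 0)))))
2. [neg_neg →] (- (- (1 + 0)))  →  (1 + 0);  E = (- (b * (1 + 0)))
3. [add_zero →] (1 + 0)  →  1;  E = (- (b * 1))
4. [mul_one →] (b * 1)  →  b;  cost 4 ≤ 4, done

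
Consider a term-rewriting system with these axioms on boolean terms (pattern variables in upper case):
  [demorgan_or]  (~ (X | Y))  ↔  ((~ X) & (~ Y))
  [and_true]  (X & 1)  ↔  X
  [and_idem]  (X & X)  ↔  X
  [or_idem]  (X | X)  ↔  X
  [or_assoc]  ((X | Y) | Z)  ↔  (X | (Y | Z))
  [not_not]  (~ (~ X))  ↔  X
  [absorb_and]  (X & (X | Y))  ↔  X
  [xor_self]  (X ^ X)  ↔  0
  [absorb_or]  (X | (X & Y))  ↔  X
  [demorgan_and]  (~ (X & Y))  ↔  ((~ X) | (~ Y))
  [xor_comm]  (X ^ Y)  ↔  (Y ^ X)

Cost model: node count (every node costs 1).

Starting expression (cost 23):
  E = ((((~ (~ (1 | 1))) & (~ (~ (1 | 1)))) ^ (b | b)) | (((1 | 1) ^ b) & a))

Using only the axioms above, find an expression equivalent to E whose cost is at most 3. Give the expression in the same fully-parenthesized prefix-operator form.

1. [and_idem →] ((~ (~ (1 | 1))) & (~ (~ (1 | 1))))  →  (~ (~ (1 | 1)));  E = (((~ (~ (1 | 1))) ^ (b | b)) | (((1 | 1) ^ b) & a))
2. [or_idem →] (b | b)  →  b;  E = (((~ (~ (1 | 1))) ^ b) | (((1 | 1) ^ b) & a))
3. [not_not →] (~ (~ (1 | 1)))  →  (1 | 1);  E = (((1 | 1) ^ b) | (((1 | 1) ^ b) & a))
4. [absorb_or →] (((1 | 1) ^ b) | (((1 | 1) ^ b) & a))  →  ((1 | 1) ^ b)
5. [or_idem →] (1 | 1)  →  1;  cost 3 ≤ 3, done

(1 ^ b)   [cost 3]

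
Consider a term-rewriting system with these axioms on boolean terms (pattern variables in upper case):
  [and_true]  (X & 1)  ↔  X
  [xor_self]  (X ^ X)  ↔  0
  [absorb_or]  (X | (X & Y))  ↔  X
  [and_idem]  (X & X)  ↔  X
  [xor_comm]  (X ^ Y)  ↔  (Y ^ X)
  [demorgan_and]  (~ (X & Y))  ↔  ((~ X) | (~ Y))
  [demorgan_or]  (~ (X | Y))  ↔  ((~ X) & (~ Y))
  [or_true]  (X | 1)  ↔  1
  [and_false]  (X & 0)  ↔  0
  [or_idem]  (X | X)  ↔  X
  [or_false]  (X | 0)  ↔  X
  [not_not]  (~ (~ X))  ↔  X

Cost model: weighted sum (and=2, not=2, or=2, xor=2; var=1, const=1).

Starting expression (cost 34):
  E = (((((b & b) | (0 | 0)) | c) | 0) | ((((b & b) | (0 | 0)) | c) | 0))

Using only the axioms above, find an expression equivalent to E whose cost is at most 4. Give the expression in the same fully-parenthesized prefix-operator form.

1. [or_idem →] (((((b & b) | (0 | 0)) | c) | 0) | ((((b & b) | (0 | 0)) | c) | 0))  →  ((((b & b) | (0 | 0)) | c) | 0)
2. [or_idem →] (0 | 0)  →  0;  E = ((((b & b) | 0) | c) | 0)
3. [and_idem →] (b & b)  →  b;  E = (((b | 0) | c) | 0)
4. [or_false →] (b | 0)  →  b;  E = ((b | c) | 0)
5. [or_false →] ((b | c) | 0)  →  (b | c);  cost 4 ≤ 4, done

(b | c)   [cost 4]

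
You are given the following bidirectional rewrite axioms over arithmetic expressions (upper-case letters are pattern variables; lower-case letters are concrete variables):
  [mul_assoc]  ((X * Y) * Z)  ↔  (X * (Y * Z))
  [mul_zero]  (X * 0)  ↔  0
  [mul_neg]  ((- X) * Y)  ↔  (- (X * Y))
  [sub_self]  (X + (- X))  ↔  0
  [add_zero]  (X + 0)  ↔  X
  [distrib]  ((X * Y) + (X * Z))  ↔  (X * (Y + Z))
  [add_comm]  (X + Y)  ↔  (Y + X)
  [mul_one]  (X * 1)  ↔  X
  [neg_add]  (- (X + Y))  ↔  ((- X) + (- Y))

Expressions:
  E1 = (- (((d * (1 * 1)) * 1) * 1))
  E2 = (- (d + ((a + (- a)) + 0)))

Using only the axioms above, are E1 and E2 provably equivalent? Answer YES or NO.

YES

1. [mul_one →] (1 * 1)  →  1;  E1 = (- (((d * 1) * 1) * 1))
2. [mul_one →] (((d * 1) * 1) * 1)  →  ((d * 1) * 1);  E1 = (- ((d * 1) * 1))
3. [mul_one →] ((d * 1) * 1)  →  (d * 1);  E1 = (- (d * 1))
4. [mul_one →] (d * 1)  →  d;  E1 = (- d)
5. [add_zero ←] d  →  (d + 0);  E1 = (- (d + 0))
6. [sub_self ←] 0  →  (a + (- a));  E1 = (- (d + (a + (- a))))
7. [add_zero ←] (a + (- a))  →  ((a + (- a)) + 0);  this is E2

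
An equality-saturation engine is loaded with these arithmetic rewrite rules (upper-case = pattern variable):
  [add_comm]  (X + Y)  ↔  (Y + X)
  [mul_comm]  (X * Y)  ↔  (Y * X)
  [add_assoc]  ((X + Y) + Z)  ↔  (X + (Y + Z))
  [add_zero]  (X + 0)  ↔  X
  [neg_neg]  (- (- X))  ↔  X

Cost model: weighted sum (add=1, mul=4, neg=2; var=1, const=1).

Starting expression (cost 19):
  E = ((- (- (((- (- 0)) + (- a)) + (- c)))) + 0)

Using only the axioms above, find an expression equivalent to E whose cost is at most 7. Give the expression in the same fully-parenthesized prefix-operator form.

((- a) + (- c))   [cost 7]

(1) (- (- (((- (- 0)) + (- a)) + (- c))))  =[neg_neg →]=  (((- (- 0)) + (- a)) + (- c))    ⊢ ((((- (- 0)) + (- a)) + (- c)) + 0)
(2) (- (- 0))  =[neg_neg →]=  0    ⊢ (((0 + (- a)) + (- c)) + 0)
(3) (0 + (- a))  =[add_comm →]=  ((- a) + 0)    ⊢ ((((- a) + 0) + (- c)) + 0)
(4) ((- a) + 0)  =[add_zero →]=  (- a)    ⊢ (((- a) + (- c)) + 0)
(5) (((- a) + (- c)) + 0)  =[add_zero →]=  ((- a) + (- c))    ⊢ cost 7, within 7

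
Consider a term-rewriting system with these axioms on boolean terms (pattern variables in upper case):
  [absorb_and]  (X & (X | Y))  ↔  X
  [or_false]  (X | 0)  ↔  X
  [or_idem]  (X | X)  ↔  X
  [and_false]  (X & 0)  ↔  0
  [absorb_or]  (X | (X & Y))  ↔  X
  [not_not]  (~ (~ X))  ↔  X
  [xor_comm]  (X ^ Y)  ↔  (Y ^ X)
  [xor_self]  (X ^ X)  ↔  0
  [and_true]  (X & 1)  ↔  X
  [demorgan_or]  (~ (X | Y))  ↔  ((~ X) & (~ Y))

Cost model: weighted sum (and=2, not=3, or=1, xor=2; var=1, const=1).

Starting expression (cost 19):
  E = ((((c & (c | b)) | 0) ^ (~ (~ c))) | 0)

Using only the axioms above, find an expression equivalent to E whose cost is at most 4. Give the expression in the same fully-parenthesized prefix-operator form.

(c ^ c)   [cost 4]

(1) (c & (c | b))  =[absorb_and →]=  c    ⊢ (((c | 0) ^ (~ (~ c))) | 0)
(2) (c | 0)  =[or_false →]=  c    ⊢ ((c ^ (~ (~ c))) | 0)
(3) (~ (~ c))  =[not_not →]=  c    ⊢ ((c ^ c) | 0)
(4) ((c ^ c) | 0)  =[or_false →]=  (c ^ c)    ⊢ cost 4, within 4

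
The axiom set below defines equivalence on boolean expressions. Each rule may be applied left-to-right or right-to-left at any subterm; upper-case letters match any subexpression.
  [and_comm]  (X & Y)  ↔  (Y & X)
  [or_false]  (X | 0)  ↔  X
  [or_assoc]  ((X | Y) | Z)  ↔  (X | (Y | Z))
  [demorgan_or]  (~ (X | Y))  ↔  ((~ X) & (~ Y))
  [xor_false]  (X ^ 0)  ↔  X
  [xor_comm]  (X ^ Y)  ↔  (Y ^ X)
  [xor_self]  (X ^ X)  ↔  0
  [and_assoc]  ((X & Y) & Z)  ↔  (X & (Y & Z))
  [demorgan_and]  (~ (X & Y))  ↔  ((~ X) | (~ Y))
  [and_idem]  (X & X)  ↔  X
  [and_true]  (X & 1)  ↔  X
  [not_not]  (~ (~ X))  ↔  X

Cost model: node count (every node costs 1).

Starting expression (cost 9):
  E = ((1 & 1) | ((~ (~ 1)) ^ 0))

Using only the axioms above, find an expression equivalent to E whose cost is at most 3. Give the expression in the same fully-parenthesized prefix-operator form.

(1 | 1)   [cost 3]

(1) ((~ (~ 1)) ^ 0)  =[xor_false →]=  (~ (~ 1))    ⊢ ((1 & 1) | (~ (~ 1)))
(2) (1 & 1)  =[and_idem →]=  1    ⊢ (1 | (~ (~ 1)))
(3) (~ (~ 1))  =[not_not →]=  1    ⊢ cost 3, within 3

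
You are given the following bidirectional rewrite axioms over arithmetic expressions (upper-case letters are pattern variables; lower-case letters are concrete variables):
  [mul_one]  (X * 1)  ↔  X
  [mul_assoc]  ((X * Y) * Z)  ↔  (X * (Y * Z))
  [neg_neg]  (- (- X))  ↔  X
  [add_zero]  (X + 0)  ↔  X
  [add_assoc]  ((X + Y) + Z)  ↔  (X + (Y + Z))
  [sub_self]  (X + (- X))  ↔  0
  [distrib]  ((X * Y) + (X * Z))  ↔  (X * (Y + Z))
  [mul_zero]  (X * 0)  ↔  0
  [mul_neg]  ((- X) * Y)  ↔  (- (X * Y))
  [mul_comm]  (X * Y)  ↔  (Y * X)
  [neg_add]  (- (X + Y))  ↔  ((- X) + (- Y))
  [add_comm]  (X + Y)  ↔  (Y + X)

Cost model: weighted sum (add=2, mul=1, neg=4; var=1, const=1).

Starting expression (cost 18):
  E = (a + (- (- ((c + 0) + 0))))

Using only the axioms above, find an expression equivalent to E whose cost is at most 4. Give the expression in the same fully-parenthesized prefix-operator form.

1. [add_zero →] ((c + 0) + 0)  →  (c + 0);  E = (a + (- (- (c + 0))))
2. [add_zero →] (c + 0)  →  c;  E = (a + (- (- c)))
3. [neg_neg →] (- (- c))  →  c;  cost 4 ≤ 4, done

(a + c)   [cost 4]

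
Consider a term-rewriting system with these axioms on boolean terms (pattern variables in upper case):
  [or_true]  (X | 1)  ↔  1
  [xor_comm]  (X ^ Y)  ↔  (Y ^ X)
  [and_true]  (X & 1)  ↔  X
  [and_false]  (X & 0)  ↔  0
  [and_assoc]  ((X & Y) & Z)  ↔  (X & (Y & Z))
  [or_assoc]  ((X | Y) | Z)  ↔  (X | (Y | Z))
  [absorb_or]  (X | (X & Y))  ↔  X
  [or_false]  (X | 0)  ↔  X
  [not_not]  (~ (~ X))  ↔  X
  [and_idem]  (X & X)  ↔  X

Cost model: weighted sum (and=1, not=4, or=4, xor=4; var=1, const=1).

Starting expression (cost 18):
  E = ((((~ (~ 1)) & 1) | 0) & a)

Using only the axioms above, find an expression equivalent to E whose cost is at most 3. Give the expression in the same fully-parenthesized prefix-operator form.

(1 & a)   [cost 3]

(1) (~ (~ 1))  =[not_not →]=  1    ⊢ (((1 & 1) | 0) & a)
(2) ((1 & 1) | 0)  =[or_false →]=  (1 & 1)    ⊢ ((1 & 1) & a)
(3) (1 & 1)  =[and_idem →]=  1    ⊢ cost 3, within 3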